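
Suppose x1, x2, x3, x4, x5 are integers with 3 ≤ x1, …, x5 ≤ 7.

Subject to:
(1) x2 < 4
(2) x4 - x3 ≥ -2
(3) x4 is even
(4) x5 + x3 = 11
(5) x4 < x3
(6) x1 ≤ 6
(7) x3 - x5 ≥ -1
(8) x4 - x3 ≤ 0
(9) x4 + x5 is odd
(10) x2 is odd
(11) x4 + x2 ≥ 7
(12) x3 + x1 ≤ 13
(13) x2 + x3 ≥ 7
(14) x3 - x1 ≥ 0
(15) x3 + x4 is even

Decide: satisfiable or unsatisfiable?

The assignment x1 = 4, x2 = 3, x3 = 6, x4 = 4, x5 = 5 works:
  constraint 2 holds since x4 - x3 = -2.
  constraint 4 holds since x5 + x3 = 11.
The rest check out directly.

Satisfiable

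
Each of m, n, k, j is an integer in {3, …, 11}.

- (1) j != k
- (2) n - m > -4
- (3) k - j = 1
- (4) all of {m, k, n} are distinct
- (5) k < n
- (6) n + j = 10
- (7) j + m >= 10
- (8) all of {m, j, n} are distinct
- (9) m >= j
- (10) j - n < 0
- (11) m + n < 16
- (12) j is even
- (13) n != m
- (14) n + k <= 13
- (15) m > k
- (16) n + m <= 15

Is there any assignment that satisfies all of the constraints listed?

Satisfiable

Try m = 7, n = 6, k = 5, j = 4.
Check constraint 2: n - m = -1; constraint 3: k - j = 1. The remaining constraints are straightforward to verify.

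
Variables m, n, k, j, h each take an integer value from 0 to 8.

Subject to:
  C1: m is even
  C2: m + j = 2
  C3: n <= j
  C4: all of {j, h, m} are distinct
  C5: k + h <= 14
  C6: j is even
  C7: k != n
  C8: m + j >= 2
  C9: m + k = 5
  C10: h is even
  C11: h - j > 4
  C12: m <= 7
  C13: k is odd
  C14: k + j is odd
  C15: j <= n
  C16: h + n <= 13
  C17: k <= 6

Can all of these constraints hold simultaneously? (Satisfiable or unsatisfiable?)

Satisfiable

Take m = 0, n = 2, k = 5, j = 2, h = 8. Then constraint 2: m + j = 2; constraint 5: k + h = 13; constraint 8: m + j = 2, and every other listed constraint is also met.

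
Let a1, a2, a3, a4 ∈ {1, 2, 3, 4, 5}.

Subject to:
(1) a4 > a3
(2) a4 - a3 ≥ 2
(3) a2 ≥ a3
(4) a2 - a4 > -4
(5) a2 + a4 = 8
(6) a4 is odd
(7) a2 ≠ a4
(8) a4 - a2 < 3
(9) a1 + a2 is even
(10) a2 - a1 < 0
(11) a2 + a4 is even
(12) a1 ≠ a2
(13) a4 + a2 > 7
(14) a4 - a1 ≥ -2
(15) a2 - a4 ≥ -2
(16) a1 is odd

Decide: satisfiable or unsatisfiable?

Satisfiable

The assignment a1 = 5, a2 = 3, a3 = 3, a4 = 5 works:
  constraint 2 holds since a4 - a3 = 2.
  constraint 4 holds since a2 - a4 = -2.
  constraint 5 holds since a2 + a4 = 8.
The rest check out directly.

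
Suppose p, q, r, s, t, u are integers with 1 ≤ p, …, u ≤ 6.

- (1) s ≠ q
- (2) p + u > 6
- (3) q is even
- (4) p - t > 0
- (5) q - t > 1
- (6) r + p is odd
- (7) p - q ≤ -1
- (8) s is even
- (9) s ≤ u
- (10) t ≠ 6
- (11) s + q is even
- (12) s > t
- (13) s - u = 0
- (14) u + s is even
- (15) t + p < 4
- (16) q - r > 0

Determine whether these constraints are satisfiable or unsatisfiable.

Try p = 2, q = 4, r = 1, s = 6, t = 1, u = 6.
Check constraint 2: p + u = 8; constraint 4: p - t = 1. The remaining constraints are straightforward to verify.

Satisfiable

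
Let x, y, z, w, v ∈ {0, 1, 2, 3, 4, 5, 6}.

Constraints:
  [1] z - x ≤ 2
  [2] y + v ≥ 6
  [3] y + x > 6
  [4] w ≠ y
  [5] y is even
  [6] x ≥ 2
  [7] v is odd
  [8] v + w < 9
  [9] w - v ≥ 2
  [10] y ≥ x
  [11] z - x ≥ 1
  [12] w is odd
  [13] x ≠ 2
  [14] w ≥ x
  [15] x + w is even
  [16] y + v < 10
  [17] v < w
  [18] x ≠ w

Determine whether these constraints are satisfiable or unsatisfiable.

Try x = 3, y = 4, z = 4, w = 5, v = 3.
Check constraint 1: z - x = 1; constraint 2: y + v = 7; constraint 3: y + x = 7. The remaining constraints are straightforward to verify.

Satisfiable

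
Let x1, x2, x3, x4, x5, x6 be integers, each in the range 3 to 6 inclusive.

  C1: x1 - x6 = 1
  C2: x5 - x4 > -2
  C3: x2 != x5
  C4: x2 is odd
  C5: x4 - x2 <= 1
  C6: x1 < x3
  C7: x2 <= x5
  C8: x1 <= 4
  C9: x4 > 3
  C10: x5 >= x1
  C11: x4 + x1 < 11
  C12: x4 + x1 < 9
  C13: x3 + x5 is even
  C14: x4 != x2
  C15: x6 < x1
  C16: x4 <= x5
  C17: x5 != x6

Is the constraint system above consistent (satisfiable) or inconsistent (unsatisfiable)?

The assignment x1 = 4, x2 = 3, x3 = 5, x4 = 4, x5 = 5, x6 = 3 works:
  constraint 1 holds since x1 - x6 = 1.
  constraint 2 holds since x5 - x4 = 1.
The rest check out directly.

Satisfiable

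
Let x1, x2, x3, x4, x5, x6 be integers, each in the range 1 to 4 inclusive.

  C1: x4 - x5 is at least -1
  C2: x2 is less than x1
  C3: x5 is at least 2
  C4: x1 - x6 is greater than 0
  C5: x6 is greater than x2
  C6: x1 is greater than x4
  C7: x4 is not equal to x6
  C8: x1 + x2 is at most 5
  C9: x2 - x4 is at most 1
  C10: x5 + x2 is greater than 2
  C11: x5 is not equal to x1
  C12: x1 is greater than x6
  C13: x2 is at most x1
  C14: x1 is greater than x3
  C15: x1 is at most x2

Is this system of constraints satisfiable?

Unsatisfiable

Constraints 4, 5, and 15 give x6 < x1, x1 ≤ x2, x2 < x6. Chaining: x6 < x1 ≤ x2 < x6, which forces x6 < x6 — impossible.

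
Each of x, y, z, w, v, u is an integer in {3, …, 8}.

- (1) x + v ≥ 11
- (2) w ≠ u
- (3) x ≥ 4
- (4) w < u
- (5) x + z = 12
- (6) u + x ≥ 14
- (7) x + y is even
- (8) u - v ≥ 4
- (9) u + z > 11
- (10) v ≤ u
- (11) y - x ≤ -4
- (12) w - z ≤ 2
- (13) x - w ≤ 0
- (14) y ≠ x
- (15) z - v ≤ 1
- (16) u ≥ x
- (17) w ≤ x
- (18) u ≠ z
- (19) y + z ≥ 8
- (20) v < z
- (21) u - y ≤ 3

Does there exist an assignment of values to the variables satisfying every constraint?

Constraints 8, 11, 12, 13, 15, and 21 give z − w ≥ -2, w − x ≥ 0, x − y ≥ 4, y − u ≥ -3, u − v ≥ 4, v − z ≥ -1.
Adding all 6 inequalities: the left sides telescope to 0, and the right sides sum to (-2) + 0 + 4 + (-3) + 4 + (-1) = 2. So 0 ≥ 2, which is false.

Unsatisfiable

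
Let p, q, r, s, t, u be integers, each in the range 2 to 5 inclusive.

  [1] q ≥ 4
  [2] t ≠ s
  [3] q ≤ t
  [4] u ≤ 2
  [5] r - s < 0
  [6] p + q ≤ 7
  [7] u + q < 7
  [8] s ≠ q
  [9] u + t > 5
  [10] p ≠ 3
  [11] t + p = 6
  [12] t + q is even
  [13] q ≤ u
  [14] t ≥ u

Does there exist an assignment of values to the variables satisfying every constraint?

From constraints 1 and 13: u ≥ q and q ≥ 4, so u ≥ 4. From constraint 4: u ≤ 2. But 2 < 4, so no value of u works.

Unsatisfiable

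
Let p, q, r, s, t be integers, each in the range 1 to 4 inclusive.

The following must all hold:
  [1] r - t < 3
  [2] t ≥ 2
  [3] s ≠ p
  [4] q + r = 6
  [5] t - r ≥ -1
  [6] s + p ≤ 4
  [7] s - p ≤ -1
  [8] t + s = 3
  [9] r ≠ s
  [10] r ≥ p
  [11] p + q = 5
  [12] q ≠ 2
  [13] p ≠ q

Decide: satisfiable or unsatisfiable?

One satisfying assignment is p = 2, q = 3, r = 3, s = 1, t = 2.
For the less obvious constraints — constraint 1: r - t = 1; constraint 4: q + r = 6; constraint 5: t - r = -1 — and the others hold by inspection.

Satisfiable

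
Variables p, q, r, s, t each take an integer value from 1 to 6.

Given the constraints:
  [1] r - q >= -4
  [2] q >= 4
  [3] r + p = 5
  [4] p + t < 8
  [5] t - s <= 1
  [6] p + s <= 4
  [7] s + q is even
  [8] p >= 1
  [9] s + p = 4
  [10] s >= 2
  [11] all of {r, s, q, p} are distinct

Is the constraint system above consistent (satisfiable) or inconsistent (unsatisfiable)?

Try p = 1, q = 5, r = 4, s = 3, t = 4.
Check constraint 1: r - q = -1; constraint 3: r + p = 5. The remaining constraints are straightforward to verify.

Satisfiable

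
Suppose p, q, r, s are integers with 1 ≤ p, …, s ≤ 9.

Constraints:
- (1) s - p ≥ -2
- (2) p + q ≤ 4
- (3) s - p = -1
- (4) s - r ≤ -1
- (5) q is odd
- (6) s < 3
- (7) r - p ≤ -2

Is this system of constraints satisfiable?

Constraints 1, 4, and 7 give r − s ≥ 1, s − p ≥ -2, p − r ≥ 2.
Adding all 3 inequalities: the left sides telescope to 0, and the right sides sum to 1 + (-2) + 2 = 1. So 0 ≥ 1, which is false.

Unsatisfiable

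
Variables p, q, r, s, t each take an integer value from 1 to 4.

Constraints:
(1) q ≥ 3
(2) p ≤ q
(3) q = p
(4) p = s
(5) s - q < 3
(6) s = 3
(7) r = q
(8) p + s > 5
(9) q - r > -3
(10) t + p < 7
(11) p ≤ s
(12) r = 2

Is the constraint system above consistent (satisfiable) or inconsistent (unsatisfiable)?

Unsatisfiable

Constraint 12 fixes r = 2 and constraint 6 fixes s = 3. Constraints 3, 4, and 7 give r = q = p = s, so r = s. But 2 ≠ 3 — contradiction.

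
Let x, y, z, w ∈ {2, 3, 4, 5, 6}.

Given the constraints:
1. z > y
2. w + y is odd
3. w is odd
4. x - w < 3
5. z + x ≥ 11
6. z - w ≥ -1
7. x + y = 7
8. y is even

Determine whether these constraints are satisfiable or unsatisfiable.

Satisfiable

Take x = 5, y = 2, z = 6, w = 5. Then constraint 4: x - w = 0; constraint 5: z + x = 11, and every other listed constraint is also met.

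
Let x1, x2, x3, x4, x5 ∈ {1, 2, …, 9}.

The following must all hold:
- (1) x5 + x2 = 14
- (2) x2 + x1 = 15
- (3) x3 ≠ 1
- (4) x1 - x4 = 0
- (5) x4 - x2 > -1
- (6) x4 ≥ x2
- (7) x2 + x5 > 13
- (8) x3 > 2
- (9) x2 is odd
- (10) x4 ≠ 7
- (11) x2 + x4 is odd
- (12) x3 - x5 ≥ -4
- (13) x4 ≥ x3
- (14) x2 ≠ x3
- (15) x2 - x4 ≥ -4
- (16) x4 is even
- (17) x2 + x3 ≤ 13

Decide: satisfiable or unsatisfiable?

Try x1 = 8, x2 = 7, x3 = 3, x4 = 8, x5 = 7.
Check constraint 1: x5 + x2 = 14; constraint 2: x2 + x1 = 15. The remaining constraints are straightforward to verify.

Satisfiable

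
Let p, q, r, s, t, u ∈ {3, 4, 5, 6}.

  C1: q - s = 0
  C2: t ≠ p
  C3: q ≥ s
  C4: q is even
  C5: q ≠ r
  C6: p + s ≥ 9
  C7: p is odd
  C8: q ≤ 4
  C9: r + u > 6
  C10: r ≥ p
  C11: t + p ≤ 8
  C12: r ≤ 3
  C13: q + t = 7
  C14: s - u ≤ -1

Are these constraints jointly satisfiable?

Unsatisfiable

From constraints 10 and 12: p ≤ r ≤ 3. From constraints 3 and 8: s ≤ q ≤ 4. Hence p + s ≤ 7. But constraint 6 requires p + s ≥ 9, and 9 > 7. Contradiction.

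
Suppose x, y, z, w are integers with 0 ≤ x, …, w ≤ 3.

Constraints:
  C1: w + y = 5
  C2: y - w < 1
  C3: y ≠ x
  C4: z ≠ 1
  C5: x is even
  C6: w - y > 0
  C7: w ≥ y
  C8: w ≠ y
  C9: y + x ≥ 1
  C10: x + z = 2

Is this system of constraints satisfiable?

Satisfiable

Setting (x, y, z, w) = (0, 2, 2, 3) satisfies everything: constraint 1: w + y = 5; constraint 2: y - w = -1; constraint 6: w - y = 1, and the others follow.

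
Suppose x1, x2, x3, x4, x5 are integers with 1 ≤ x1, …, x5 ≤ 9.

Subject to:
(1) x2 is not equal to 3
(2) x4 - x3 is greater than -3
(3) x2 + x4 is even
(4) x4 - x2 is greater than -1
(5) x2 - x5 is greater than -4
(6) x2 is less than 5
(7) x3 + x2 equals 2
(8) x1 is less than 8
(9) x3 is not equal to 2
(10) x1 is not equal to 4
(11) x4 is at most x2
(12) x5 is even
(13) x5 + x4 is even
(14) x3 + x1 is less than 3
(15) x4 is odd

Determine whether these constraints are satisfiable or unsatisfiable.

Constraint 12 makes x5 even and constraint 15 makes x4 odd, so x5 + x4 must be odd. Constraint 13 says x5 + x4 is even — contradiction.

Unsatisfiable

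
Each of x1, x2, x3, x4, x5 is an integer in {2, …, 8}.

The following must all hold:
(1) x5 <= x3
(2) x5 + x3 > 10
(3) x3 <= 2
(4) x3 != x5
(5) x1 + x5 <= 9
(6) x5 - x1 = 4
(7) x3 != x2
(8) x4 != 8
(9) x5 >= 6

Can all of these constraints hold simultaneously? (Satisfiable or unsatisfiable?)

From constraints 1 and 9: x3 ≥ x5 and x5 ≥ 6, so x3 ≥ 6. From constraint 3: x3 ≤ 2. But 2 < 6, so no value of x3 works.

Unsatisfiable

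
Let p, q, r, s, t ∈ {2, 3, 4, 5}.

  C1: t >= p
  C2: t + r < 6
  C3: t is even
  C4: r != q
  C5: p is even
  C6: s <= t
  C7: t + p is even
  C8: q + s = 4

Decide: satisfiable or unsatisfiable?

Satisfiable

Take p = 2, q = 2, r = 3, s = 2, t = 2. Then constraint 2: t + r = 5; constraint 3: t = 2 is even; constraint 8: q + s = 4, and every other listed constraint is also met.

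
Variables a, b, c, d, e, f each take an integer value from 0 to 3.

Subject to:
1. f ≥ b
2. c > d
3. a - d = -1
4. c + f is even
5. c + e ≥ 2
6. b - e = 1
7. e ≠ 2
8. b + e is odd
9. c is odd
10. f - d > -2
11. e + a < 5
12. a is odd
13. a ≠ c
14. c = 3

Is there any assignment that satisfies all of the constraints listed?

Satisfiable

One satisfying assignment is a = 1, b = 2, c = 3, d = 2, e = 1, f = 3.
For the less obvious constraints — constraint 3: a - d = -1; constraint 5: c + e = 4 — and the others hold by inspection.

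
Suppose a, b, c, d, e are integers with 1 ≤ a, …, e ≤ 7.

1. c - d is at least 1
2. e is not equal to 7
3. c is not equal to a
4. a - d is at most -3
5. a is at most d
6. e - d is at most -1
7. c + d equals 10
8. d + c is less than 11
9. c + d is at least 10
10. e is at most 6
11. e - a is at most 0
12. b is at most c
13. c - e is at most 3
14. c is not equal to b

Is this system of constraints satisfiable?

Unsatisfiable

Constraints 1, 4, 11, and 13 give a − e ≥ 0, e − c ≥ -3, c − d ≥ 1, d − a ≥ 3.
Adding all 4 inequalities: the left sides telescope to 0, and the right sides sum to 0 + (-3) + 1 + 3 = 1. So 0 ≥ 1, which is false.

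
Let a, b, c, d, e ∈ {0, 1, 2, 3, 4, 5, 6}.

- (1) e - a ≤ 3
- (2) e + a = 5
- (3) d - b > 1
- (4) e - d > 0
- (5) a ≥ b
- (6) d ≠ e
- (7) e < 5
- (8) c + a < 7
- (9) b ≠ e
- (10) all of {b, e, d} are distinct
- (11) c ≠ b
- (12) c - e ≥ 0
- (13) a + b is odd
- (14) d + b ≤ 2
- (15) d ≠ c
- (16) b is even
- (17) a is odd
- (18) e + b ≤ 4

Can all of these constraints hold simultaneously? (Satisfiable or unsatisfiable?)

Satisfiable

Take a = 1, b = 0, c = 4, d = 2, e = 4. Then constraint 1: e - a = 3; constraint 2: e + a = 5, and every other listed constraint is also met.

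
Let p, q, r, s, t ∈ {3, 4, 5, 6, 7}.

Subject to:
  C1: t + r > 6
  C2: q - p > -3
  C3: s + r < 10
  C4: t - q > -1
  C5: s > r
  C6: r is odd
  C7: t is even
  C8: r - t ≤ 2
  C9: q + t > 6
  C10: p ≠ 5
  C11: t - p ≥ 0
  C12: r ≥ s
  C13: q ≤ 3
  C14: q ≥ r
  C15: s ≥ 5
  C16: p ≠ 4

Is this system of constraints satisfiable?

Unsatisfiable

From constraints 12 and 15: r ≥ s and s ≥ 5, so r ≥ 5. From constraints 13 and 14: r ≤ q and q ≤ 3, so r ≤ 3. But 3 < 5, so no value of r works.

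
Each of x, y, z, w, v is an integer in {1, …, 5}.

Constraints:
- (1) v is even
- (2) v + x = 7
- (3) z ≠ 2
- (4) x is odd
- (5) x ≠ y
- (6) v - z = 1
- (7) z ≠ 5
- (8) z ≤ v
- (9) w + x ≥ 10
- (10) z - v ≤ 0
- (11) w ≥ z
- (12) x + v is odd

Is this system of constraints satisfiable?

Satisfiable

Setting (x, y, z, w, v) = (5, 4, 1, 5, 2) satisfies everything: constraint 2: v + x = 7; constraint 6: v - z = 1, and the others follow.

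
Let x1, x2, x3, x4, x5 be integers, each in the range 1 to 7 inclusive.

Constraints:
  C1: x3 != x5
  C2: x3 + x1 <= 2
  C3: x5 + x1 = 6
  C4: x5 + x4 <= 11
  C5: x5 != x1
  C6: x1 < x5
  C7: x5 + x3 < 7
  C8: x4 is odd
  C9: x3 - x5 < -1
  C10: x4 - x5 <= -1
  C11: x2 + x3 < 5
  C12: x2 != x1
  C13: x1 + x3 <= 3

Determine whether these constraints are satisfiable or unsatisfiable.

Satisfiable

Take x1 = 1, x2 = 3, x3 = 1, x4 = 3, x5 = 5. Then constraint 2: x3 + x1 = 2; constraint 3: x5 + x1 = 6; constraint 4: x5 + x4 = 8, and every other listed constraint is also met.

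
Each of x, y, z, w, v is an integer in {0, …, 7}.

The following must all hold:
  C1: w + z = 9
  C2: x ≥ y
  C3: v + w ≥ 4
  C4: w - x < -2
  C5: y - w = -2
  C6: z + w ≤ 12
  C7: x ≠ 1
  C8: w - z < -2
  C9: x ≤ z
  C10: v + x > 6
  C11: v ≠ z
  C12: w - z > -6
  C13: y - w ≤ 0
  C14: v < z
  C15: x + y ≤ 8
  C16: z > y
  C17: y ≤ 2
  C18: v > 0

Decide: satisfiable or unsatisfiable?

Setting (x, y, z, w, v) = (6, 1, 6, 3, 3) satisfies everything: constraint 1: w + z = 9; constraint 3: v + w = 6; constraint 4: w - x = -3, and the others follow.

Satisfiable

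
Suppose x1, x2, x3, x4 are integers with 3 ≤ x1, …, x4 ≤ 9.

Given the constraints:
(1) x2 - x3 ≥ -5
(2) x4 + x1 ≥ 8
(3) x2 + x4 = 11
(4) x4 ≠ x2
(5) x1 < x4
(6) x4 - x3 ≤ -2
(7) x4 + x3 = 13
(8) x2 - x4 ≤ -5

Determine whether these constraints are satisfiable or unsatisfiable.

Unsatisfiable

Constraints 1, 6, and 8 give x2 − x3 ≥ -5, x3 − x4 ≥ 2, x4 − x2 ≥ 5.
Adding all 3 inequalities: the left sides telescope to 0, and the right sides sum to (-5) + 2 + 5 = 2. So 0 ≥ 2, which is false.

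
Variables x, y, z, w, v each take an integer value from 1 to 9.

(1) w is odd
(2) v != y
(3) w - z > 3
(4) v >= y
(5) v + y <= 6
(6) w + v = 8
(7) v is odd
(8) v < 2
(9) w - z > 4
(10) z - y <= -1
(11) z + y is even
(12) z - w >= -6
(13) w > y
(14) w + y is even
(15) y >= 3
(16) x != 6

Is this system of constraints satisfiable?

From constraints 4 and 15: v ≥ y and y ≥ 3, so v ≥ 3. From constraint 8: v ≤ 1. But 1 < 3, so no value of v works.

Unsatisfiable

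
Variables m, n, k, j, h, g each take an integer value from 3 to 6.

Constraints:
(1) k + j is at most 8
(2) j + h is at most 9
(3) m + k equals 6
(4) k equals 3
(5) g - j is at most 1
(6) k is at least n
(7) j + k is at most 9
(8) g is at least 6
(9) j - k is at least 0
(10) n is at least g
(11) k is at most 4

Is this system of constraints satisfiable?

Unsatisfiable

From constraints 8 and 10: n ≥ g and g ≥ 6, so n ≥ 6. From constraints 6 and 11: n ≤ k and k ≤ 4, so n ≤ 4. But 4 < 6, so no value of n works.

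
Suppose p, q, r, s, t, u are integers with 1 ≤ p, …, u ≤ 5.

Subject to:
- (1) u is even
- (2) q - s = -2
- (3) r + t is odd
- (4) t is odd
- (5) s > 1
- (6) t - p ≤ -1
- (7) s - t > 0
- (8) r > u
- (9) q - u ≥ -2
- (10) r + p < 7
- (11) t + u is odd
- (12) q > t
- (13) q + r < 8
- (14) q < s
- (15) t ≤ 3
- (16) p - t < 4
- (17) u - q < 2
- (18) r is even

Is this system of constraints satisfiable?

Satisfiable

The assignment p = 2, q = 2, r = 4, s = 4, t = 1, u = 2 works:
  constraint 2 holds since q - s = -2.
  constraint 6 holds since t - p = -1.
  constraint 7 holds since s - t = 3.
The rest check out directly.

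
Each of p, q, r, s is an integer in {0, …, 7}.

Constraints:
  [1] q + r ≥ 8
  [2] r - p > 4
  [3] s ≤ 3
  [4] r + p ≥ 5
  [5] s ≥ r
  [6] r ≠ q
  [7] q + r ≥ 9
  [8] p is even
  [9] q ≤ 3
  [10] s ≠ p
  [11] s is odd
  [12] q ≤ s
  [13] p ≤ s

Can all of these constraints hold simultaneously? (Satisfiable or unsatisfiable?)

Unsatisfiable

From constraint 9: q ≤ 3. From constraints 3 and 5: r ≤ s ≤ 3. Hence q + r ≤ 6. But constraint 1 requires q + r ≥ 8, and 8 > 6. Contradiction.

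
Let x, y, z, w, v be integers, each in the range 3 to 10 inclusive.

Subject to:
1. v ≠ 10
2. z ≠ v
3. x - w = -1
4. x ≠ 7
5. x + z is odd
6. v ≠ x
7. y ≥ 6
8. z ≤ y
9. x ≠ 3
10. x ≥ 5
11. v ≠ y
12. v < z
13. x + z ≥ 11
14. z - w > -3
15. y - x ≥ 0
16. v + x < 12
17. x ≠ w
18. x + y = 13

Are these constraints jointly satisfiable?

Try x = 6, y = 7, z = 5, w = 7, v = 4.
Check constraint 3: x - w = -1; constraint 13: x + z = 11; constraint 14: z - w = -2. The remaining constraints are straightforward to verify.

Satisfiable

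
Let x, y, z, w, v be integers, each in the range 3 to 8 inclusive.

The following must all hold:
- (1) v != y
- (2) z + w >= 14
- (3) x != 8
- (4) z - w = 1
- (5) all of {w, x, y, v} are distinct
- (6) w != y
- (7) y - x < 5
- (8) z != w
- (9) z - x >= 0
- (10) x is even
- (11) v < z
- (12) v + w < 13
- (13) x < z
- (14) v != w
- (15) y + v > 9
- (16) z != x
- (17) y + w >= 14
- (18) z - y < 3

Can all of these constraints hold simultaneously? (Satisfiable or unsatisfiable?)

Satisfiable

Try x = 6, y = 8, z = 8, w = 7, v = 3.
Check constraint 2: z + w = 15; constraint 4: z - w = 1; constraint 7: y - x = 2. The remaining constraints are straightforward to verify.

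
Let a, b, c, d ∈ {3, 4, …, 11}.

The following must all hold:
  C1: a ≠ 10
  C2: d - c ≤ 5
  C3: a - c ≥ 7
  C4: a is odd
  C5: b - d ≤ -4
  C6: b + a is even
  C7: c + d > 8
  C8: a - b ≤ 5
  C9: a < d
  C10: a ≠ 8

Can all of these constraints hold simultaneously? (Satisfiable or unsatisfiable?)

Unsatisfiable

Constraints 2, 3, 5, and 8 give d − b ≥ 4, b − a ≥ -5, a − c ≥ 7, c − d ≥ -5.
Adding all 4 inequalities: the left sides telescope to 0, and the right sides sum to 4 + (-5) + 7 + (-5) = 1. So 0 ≥ 1, which is false.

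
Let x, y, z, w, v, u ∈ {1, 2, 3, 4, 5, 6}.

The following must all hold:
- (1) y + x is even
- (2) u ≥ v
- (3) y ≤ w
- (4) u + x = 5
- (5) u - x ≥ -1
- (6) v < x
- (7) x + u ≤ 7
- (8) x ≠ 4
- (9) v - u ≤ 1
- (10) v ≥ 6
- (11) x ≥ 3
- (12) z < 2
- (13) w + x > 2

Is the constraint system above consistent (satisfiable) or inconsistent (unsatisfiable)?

From constraint 11: x ≥ 3. From constraints 2 and 10: u ≥ v ≥ 6. Hence x + u ≥ 9. But constraint 7 requires x + u ≤ 7, and 7 < 9. Contradiction.

Unsatisfiable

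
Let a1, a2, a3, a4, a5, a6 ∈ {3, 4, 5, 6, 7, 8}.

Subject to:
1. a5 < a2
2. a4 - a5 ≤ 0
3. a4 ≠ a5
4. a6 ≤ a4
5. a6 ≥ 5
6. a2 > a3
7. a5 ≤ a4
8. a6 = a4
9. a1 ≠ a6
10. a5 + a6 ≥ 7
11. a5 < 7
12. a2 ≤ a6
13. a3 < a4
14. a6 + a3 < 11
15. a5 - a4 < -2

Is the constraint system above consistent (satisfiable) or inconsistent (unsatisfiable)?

Unsatisfiable

Constraints 1, 2, 4, and 12 give a5 < a2, a2 ≤ a6, a6 ≤ a4, a4 ≤ a5. Chaining: a5 < a2 ≤ a6 ≤ a4 ≤ a5, which forces a5 < a5 — impossible.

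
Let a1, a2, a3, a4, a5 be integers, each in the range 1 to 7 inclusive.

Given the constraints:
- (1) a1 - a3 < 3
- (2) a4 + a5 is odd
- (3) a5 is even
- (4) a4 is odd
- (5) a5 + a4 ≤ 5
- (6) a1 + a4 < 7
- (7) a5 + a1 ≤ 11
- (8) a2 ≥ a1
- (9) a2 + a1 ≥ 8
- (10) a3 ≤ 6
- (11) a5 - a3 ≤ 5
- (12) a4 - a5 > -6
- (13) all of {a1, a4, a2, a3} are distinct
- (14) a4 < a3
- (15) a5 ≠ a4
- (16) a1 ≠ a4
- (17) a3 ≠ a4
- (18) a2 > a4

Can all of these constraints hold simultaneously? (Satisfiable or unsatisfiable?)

One satisfying assignment is a1 = 4, a2 = 7, a3 = 2, a4 = 1, a5 = 4.
For the less obvious constraints — constraint 1: a1 - a3 = 2; constraint 5: a5 + a4 = 5; constraint 6: a1 + a4 = 5 — and the others hold by inspection.

Satisfiable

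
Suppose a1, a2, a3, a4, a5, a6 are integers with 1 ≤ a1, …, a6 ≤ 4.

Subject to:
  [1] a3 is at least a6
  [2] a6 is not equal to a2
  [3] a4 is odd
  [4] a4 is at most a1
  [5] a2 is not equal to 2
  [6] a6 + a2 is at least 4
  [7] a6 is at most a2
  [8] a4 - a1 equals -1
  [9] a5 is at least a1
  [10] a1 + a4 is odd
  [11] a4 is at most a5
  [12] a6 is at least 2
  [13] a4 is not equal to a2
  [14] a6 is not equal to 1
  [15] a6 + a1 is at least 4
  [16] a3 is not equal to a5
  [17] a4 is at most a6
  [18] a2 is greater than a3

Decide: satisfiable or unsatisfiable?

Try a1 = 2, a2 = 4, a3 = 3, a4 = 1, a5 = 2, a6 = 2.
Check constraint 6: a6 + a2 = 6; constraint 8: a4 - a1 = -1; constraint 15: a6 + a1 = 4. The remaining constraints are straightforward to verify.

Satisfiable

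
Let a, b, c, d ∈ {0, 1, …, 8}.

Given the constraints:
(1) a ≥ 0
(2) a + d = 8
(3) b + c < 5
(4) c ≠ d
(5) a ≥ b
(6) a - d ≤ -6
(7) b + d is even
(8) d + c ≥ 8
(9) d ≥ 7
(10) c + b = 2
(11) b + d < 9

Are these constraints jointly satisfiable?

Satisfiable

One satisfying assignment is a = 0, b = 0, c = 2, d = 8.
For the less obvious constraints — constraint 2: a + d = 8; constraint 3: b + c = 2; constraint 6: a - d = -8 — and the others hold by inspection.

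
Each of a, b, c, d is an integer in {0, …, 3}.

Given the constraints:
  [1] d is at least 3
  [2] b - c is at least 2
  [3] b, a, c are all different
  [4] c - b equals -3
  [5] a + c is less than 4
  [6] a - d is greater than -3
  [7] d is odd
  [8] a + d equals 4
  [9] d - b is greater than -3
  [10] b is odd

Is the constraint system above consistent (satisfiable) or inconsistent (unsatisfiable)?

Try a = 1, b = 3, c = 0, d = 3.
Check constraint 2: b - c = 3; constraint 4: c - b = -3; constraint 5: a + c = 1. The remaining constraints are straightforward to verify.

Satisfiable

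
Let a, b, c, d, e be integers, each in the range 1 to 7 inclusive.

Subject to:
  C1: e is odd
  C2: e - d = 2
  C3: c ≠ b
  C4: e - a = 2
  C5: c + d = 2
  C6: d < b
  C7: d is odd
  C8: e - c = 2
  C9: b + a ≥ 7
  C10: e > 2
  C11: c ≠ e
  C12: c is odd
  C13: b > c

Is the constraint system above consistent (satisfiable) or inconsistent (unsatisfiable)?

Try a = 1, b = 7, c = 1, d = 1, e = 3.
Check constraint 2: e - d = 2; constraint 4: e - a = 2; constraint 5: c + d = 2. The remaining constraints are straightforward to verify.

Satisfiable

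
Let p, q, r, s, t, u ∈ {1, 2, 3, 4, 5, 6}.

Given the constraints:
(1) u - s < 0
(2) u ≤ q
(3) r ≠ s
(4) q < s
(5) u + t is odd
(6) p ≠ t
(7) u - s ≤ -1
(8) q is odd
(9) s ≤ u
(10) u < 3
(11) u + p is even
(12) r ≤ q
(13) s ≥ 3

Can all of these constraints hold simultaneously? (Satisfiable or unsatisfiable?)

From constraints 9 and 13: u ≥ s and s ≥ 3, so u ≥ 3. From constraint 10: u ≤ 2. But 2 < 3, so no value of u works.

Unsatisfiable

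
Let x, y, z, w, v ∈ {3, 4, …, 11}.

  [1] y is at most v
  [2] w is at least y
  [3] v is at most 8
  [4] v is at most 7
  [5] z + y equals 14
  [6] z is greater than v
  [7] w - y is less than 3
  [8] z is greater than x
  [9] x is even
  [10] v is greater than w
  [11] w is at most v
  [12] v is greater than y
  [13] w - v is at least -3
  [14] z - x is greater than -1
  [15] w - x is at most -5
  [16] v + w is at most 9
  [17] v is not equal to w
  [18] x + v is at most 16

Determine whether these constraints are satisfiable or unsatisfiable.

Satisfiable

One satisfying assignment is x = 10, y = 3, z = 11, w = 3, v = 4.
For the less obvious constraints — constraint 5: z + y = 14; constraint 7: w - y = 0 — and the others hold by inspection.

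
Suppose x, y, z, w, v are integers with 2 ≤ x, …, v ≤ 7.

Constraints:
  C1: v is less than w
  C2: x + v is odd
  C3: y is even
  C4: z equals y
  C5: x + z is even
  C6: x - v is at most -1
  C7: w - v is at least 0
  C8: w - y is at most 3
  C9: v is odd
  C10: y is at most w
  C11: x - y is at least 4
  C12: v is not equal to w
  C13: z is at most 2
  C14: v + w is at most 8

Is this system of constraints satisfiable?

Unsatisfiable

Constraints 6, 7, 8, and 11 give v − x ≥ 1, x − y ≥ 4, y − w ≥ -3, w − v ≥ 0.
Adding all 4 inequalities: the left sides telescope to 0, and the right sides sum to 1 + 4 + (-3) + 0 = 2. So 0 ≥ 2, which is false.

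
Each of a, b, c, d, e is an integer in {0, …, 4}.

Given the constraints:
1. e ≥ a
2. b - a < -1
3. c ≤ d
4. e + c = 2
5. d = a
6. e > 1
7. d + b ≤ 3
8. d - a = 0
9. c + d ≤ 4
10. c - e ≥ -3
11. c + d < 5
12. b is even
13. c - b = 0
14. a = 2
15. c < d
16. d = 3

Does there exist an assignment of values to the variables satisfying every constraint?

Unsatisfiable

Constraint 16 fixes d = 3 and constraint 14 fixes a = 2, but constraint 5 requires d = a. Since 3 ≠ 2, contradiction.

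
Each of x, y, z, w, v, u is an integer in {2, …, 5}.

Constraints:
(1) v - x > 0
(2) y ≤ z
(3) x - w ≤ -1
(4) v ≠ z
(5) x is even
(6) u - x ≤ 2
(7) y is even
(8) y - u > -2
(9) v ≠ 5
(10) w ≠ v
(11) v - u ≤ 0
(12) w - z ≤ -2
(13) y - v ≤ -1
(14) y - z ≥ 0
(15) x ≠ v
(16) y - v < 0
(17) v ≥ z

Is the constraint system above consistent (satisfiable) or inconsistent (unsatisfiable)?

Unsatisfiable

Constraints 3, 6, 11, 12, 13, and 14 give y − z ≥ 0, z − w ≥ 2, w − x ≥ 1, x − u ≥ -2, u − v ≥ 0, v − y ≥ 1.
Adding all 6 inequalities: the left sides telescope to 0, and the right sides sum to 0 + 2 + 1 + (-2) + 0 + 1 = 2. So 0 ≥ 2, which is false.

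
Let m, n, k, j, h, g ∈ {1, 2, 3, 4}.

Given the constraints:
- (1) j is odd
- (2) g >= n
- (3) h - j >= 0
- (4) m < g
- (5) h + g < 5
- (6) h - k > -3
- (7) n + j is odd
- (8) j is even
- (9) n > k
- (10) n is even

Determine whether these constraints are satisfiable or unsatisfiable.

Unsatisfiable

Constraint 10 makes n even and constraint 8 makes j even, so n + j must be even. Constraint 7 says n + j is odd — contradiction.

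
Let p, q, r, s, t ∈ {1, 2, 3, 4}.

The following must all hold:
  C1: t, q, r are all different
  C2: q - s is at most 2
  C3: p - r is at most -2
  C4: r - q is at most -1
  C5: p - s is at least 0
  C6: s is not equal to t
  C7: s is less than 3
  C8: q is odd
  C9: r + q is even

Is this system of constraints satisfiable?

Constraints 2, 3, 4, and 5 give s − q ≥ -2, q − r ≥ 1, r − p ≥ 2, p − s ≥ 0.
Adding all 4 inequalities: the left sides telescope to 0, and the right sides sum to (-2) + 1 + 2 + 0 = 1. So 0 ≥ 1, which is false.

Unsatisfiable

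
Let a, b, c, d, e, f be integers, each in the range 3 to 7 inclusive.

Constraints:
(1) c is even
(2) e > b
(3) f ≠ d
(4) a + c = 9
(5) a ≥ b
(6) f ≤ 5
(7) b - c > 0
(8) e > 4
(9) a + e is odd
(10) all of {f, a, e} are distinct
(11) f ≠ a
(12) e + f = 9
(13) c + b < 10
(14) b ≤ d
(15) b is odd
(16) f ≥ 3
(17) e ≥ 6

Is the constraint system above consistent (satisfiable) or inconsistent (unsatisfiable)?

Try a = 5, b = 5, c = 4, d = 5, e = 6, f = 3.
Check constraint 4: a + c = 9; constraint 7: b - c = 1; constraint 12: e + f = 9. The remaining constraints are straightforward to verify.

Satisfiable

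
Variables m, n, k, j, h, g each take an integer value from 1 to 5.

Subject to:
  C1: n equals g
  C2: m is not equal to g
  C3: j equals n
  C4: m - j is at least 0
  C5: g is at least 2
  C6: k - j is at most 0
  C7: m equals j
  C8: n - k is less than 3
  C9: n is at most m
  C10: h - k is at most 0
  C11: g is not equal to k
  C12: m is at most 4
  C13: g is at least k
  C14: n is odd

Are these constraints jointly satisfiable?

Unsatisfiable

From constraints 1, 3, and 7, m = j = n = g, so m = g. But constraint 2 says m ≠ g. Contradiction.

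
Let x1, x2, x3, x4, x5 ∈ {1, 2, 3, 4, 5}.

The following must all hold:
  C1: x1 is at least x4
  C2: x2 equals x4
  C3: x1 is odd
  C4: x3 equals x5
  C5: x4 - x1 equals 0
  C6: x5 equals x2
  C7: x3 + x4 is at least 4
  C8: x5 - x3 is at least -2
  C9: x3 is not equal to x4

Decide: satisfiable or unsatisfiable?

From constraints 2, 4, and 6, x3 = x5 = x2 = x4, so x3 = x4. But constraint 9 says x3 ≠ x4. Contradiction.

Unsatisfiable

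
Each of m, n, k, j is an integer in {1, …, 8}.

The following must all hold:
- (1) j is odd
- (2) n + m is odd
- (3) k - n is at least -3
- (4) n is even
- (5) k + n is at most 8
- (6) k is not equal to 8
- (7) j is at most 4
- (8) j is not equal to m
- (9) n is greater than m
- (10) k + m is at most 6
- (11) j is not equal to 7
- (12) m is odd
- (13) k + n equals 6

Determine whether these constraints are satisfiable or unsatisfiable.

Satisfiable

The assignment m = 1, n = 4, k = 2, j = 3 works:
  constraint 3 holds since k - n = -2.
  constraint 5 holds since k + n = 6.
  constraint 10 holds since k + m = 3.
The rest check out directly.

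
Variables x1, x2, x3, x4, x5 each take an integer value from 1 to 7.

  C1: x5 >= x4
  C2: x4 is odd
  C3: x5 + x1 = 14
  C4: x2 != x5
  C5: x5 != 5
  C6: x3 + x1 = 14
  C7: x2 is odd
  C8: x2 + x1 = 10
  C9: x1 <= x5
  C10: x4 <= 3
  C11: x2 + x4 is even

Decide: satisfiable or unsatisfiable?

The assignment x1 = 7, x2 = 3, x3 = 7, x4 = 1, x5 = 7 works:
  constraint 3 holds since x5 + x1 = 14.
  constraint 6 holds since x3 + x1 = 14.
  constraint 8 holds since x2 + x1 = 10.
The rest check out directly.

Satisfiable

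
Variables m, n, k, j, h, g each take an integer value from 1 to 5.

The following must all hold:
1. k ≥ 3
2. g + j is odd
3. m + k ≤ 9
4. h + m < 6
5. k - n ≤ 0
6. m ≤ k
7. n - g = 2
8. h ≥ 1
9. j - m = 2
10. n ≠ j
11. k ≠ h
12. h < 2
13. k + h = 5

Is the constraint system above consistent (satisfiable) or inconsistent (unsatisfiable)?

Satisfiable

The assignment m = 3, n = 4, k = 4, j = 5, h = 1, g = 2 works:
  constraint 3 holds since m + k = 7.
  constraint 4 holds since h + m = 4.
The rest check out directly.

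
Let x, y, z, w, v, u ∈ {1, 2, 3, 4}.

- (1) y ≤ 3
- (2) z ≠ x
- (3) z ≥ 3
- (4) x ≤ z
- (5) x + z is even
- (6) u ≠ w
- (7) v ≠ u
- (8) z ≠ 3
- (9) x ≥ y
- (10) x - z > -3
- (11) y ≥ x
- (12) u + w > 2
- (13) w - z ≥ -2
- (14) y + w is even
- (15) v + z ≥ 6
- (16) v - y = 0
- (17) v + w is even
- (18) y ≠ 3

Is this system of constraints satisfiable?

Satisfiable

The assignment x = 2, y = 2, z = 4, w = 2, v = 2, u = 1 works:
  constraint 10 holds since x - z = -2.
  constraint 12 holds since u + w = 3.
The rest check out directly.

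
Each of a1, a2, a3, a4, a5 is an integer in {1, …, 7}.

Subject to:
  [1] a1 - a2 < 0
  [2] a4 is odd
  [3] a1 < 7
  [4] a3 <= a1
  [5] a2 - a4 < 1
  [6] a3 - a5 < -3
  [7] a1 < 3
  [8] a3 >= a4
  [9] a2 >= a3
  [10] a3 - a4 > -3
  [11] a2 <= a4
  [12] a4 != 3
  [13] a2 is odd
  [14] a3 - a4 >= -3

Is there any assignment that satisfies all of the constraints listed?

Unsatisfiable

Constraints 1, 4, 8, and 11 give a2 ≤ a4, a4 ≤ a3, a3 ≤ a1, a1 < a2. Chaining: a2 ≤ a4 ≤ a3 ≤ a1 < a2, which forces a2 < a2 — impossible.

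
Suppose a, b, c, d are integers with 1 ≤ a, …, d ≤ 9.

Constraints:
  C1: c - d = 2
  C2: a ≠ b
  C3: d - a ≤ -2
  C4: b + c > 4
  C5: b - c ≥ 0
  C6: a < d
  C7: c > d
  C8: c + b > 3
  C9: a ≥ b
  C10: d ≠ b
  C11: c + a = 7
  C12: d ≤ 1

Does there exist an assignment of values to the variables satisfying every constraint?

Unsatisfiable

Constraints 5, 6, 7, and 9 give a < d, d < c, c ≤ b, b ≤ a. Chaining: a < d < c ≤ b ≤ a, which forces a < a — impossible.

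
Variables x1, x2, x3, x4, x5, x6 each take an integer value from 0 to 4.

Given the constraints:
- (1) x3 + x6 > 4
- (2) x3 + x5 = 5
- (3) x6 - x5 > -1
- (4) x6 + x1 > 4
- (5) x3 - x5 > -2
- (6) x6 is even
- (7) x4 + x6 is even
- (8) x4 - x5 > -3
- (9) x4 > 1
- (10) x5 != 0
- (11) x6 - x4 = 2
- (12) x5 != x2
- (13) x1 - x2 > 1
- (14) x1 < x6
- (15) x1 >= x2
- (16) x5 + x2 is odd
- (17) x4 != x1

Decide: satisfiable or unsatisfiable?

Setting (x1, x2, x3, x4, x5, x6) = (3, 0, 2, 2, 3, 4) satisfies everything: constraint 1: x3 + x6 = 6; constraint 2: x3 + x5 = 5, and the others follow.

Satisfiable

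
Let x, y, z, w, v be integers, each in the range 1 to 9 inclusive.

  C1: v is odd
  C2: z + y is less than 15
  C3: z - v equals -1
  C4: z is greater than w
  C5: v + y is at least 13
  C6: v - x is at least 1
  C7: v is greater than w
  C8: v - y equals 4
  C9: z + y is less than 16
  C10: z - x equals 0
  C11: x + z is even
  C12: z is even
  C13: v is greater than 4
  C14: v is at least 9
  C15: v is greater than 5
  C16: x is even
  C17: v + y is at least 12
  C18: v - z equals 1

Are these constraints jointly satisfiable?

The assignment x = 8, y = 5, z = 8, w = 6, v = 9 works:
  constraint 2 holds since z + y = 13.
  constraint 3 holds since z - v = -1.
The rest check out directly.

Satisfiable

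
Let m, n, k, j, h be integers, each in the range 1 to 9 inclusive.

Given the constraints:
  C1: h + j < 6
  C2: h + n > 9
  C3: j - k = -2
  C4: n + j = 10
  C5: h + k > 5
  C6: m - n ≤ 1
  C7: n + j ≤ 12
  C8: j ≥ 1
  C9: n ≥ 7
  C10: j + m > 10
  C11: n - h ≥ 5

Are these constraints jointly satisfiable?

One satisfying assignment is m = 9, n = 8, k = 4, j = 2, h = 3.
For the less obvious constraints — constraint 1: h + j = 5; constraint 2: h + n = 11 — and the others hold by inspection.

Satisfiable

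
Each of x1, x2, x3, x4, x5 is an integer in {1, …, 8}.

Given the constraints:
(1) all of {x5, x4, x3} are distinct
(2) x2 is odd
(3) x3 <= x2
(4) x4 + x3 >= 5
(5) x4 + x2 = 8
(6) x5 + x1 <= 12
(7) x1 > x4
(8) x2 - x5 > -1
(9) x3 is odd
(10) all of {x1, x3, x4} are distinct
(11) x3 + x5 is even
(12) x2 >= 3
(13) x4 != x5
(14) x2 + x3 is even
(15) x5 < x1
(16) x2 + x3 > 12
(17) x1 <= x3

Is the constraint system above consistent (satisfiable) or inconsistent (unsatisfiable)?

One satisfying assignment is x1 = 6, x2 = 7, x3 = 7, x4 = 1, x5 = 5.
For the less obvious constraints — constraint 4: x4 + x3 = 8; constraint 5: x4 + x2 = 8; constraint 6: x5 + x1 = 11 — and the others hold by inspection.

Satisfiable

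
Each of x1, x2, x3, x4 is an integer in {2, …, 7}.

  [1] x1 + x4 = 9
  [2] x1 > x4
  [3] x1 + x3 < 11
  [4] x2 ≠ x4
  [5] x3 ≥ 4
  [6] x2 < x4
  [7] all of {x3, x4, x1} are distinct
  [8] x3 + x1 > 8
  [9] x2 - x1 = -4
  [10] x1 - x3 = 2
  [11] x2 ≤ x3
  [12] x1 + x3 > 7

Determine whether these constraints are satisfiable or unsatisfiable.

Satisfiable

One satisfying assignment is x1 = 6, x2 = 2, x3 = 4, x4 = 3.
For the less obvious constraints — constraint 1: x1 + x4 = 9; constraint 3: x1 + x3 = 10 — and the others hold by inspection.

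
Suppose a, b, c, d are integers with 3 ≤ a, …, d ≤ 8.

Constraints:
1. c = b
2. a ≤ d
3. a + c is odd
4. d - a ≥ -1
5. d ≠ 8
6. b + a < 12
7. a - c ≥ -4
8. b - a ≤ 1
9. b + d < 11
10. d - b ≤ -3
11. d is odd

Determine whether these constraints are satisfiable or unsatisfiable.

Unsatisfiable

Constraints 4, 8, and 10 give d − a ≥ -1, a − b ≥ -1, b − d ≥ 3.
Adding all 3 inequalities: the left sides telescope to 0, and the right sides sum to (-1) + (-1) + 3 = 1. So 0 ≥ 1, which is false.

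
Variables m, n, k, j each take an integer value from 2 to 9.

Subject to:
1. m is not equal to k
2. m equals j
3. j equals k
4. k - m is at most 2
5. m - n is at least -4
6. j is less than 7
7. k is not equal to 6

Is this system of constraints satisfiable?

Unsatisfiable

From constraints 2 and 3, m = j = k, so m = k. But constraint 1 says m ≠ k. Contradiction.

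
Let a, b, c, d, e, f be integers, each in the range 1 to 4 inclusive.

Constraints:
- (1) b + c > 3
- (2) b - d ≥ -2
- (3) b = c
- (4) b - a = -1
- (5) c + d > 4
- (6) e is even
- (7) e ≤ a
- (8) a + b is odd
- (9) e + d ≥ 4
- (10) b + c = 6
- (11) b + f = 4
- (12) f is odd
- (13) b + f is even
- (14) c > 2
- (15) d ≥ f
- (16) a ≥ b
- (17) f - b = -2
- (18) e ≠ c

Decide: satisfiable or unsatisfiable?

Satisfiable

Try a = 4, b = 3, c = 3, d = 2, e = 4, f = 1.
Check constraint 1: b + c = 6; constraint 2: b - d = 1. The remaining constraints are straightforward to verify.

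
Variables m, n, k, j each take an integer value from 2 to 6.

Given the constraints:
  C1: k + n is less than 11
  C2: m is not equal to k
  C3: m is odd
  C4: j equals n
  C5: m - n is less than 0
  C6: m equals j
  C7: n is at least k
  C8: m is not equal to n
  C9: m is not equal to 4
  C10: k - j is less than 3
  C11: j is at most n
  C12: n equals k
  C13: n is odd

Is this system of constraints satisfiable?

From constraints 4, 6, and 12, m = j = n = k, so m = k. But constraint 2 says m ≠ k. Contradiction.

Unsatisfiable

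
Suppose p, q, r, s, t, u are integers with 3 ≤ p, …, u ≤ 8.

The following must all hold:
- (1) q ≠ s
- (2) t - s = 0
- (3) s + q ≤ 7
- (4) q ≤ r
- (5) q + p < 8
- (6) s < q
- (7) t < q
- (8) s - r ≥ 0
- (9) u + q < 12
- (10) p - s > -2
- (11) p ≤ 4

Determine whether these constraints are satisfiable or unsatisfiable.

Constraints 4, 6, and 8 give s < q, q ≤ r, r ≤ s. Chaining: s < q ≤ r ≤ s, which forces s < s — impossible.

Unsatisfiable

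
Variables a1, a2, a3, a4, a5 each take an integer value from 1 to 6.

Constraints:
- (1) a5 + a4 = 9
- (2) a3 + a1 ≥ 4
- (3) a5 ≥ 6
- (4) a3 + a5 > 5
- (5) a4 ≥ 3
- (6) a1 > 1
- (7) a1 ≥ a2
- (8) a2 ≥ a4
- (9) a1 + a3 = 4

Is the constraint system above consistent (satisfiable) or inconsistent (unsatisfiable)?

The assignment a1 = 3, a2 = 3, a3 = 1, a4 = 3, a5 = 6 works:
  constraint 1 holds since a5 + a4 = 9.
  constraint 2 holds since a3 + a1 = 4.
The rest check out directly.

Satisfiable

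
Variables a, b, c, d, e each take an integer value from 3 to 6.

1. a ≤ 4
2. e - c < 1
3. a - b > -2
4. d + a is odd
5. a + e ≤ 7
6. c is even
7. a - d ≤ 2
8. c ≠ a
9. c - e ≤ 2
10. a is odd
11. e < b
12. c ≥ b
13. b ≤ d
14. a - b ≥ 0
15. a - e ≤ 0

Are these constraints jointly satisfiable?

Unsatisfiable

Constraints 11, 14, and 15 give a ≤ e, e < b, b ≤ a. Chaining: a ≤ e < b ≤ a, which forces a < a — impossible.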